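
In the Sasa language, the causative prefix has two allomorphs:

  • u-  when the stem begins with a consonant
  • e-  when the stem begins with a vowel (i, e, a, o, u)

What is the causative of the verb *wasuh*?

uwasuh

*wasuh* — first sound /w/ (a consonant) → u- → *uwasuh*.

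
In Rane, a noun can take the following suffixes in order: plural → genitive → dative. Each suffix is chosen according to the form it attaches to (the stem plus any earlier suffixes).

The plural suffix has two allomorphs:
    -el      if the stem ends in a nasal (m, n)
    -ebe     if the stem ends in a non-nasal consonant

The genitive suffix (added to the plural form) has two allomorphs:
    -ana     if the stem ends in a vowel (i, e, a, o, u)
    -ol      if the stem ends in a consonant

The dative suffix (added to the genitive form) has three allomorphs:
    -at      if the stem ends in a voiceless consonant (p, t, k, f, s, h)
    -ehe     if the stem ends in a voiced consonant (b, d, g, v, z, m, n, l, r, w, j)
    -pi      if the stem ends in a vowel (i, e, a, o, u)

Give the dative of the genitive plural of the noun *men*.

*men*: final consonant = /n/, a nasal → -el → *menel*.
The plural form *menel*: final sound = /l/, a consonant → -ol → *menelol*.
The genitive form *menelol*: final sound = /l/, a voiced consonant → -ehe → *menelolehe*.

menelolehe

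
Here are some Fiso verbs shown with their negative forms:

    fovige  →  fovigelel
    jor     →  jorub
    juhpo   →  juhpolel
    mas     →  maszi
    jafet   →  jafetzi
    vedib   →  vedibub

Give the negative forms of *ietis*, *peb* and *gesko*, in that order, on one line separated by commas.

ietiszi, pebub, geskolel

The pattern is voicing of the final sound: -zi when the stem ends in a voiceless consonant (*mas*, *jafet*); -ub when the stem ends in a voiced consonant (*jor*, *vedib*); -lel when the stem ends in a vowel (*fovige*, *juhpo*).
*ietis*: final sound = /s/, a voiceless consonant → -zi → *ietiszi*.
The final sound of *peb* is /b/, which is a voiced consonant, so the suffix is -ub, giving *pebub*.
*gesko*: final sound = /o/, a vowel → -lel → *geskolel*.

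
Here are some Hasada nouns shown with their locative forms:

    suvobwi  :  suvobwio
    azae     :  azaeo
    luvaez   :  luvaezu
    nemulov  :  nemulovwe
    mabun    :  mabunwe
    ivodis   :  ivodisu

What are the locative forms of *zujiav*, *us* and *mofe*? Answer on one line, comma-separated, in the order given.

zujiavwe, usu, mofeo

The pattern is sibilance of the final sound: -u when the stem ends in a sibilant (*luvaez*, *ivodis*); -we when the stem ends in a non-sibilant consonant (*nemulov*, *mabun*); -o when the stem ends in a vowel (*suvobwi*, *azae*).
The final sound of *zujiav* is /v/, which is a non-sibilant consonant, so the suffix is -we, giving *zujiavwe*.
The final sound of *us* is /s/, which is a sibilant, so the suffix is -u, giving *usu*.
The final sound of *mofe* is /e/, which is a vowel, so the suffix is -o, giving *mofeo*.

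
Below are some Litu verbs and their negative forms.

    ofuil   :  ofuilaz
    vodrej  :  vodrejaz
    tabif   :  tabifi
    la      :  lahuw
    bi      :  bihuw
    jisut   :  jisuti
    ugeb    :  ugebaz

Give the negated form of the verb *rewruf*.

The pattern is voicing of the final sound: -i when the stem ends in a voiceless consonant (*tabif*, *jisut*); -az when the stem ends in a voiced consonant (*ofuil*, *vodrej*, *ugeb*); -huw when the stem ends in a vowel (*la*, *bi*).
*rewruf* — final sound /f/ (a voiceless consonant) → -i → *rewrufi*.

rewrufi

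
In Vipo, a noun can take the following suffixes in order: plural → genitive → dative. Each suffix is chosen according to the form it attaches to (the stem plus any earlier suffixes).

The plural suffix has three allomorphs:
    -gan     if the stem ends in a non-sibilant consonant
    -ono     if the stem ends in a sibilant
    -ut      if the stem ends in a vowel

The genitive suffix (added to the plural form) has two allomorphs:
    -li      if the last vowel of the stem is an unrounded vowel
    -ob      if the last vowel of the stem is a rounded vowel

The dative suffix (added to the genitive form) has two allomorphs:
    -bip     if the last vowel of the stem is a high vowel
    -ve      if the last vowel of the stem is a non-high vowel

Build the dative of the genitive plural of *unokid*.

unokidganlibip

*unokid* — final sound /d/ (a non-sibilant consonant) → -gan → *unokidgan*.
Since the last vowel of the plural form *unokidgan* is /a/ (an unrounded vowel), it takes -li, giving *unokidganli*.
The genitive form *unokidganli*: last vowel = /i/, a high vowel → -bip → *unokidganlibip*.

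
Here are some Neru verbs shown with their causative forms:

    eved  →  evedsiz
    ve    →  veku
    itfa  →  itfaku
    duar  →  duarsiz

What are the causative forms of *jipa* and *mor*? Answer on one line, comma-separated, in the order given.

The pattern is consonant vs. vowel: -siz when the stem ends in a consonant (*eved*, *duar*); -ku when the stem ends in a vowel (*ve*, *itfa*).
*jipa*: final sound = /a/, a vowel → -ku → *jipaku*.
Since the final sound of *mor* is /r/ (a consonant), it takes -siz, giving *morsiz*.

jipaku, morsiz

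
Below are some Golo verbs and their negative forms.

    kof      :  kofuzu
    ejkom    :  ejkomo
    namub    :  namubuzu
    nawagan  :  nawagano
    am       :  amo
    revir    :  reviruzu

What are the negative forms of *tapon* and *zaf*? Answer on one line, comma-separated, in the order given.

The pattern is nasality of the final consonant: -o when the stem ends in a nasal (*ejkom*, *nawagan*, *am*); -uzu when the stem ends in a non-nasal consonant (*kof*, *namub*, *revir*).
Since the final consonant of *tapon* is /n/ (a nasal), it takes -o, giving *tapono*.
*zaf* — final consonant /f/ (non-nasal) → -uzu → *zafuzu*.

tapono, zafuzu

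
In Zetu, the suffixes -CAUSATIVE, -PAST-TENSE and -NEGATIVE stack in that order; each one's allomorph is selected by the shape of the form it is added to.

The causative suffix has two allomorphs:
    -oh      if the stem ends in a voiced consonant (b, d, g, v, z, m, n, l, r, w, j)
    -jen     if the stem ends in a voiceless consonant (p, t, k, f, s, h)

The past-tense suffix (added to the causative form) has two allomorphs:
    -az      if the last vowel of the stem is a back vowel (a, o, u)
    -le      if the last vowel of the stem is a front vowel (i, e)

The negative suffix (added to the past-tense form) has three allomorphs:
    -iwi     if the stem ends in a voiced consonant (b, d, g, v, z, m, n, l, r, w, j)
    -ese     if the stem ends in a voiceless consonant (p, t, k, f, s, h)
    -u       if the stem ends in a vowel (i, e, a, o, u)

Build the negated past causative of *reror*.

*reror*: final consonant = /r/, voiced → -oh → *reroroh*.
The last vowel of the causative form *reroroh* is /o/, which is a back vowel, so the past-tense suffix is -az, giving *rerorohaz*.
Since the final sound of the past-tense form *rerorohaz* is /z/ (a voiced consonant), it takes -iwi, giving *rerorohaziwi*.

rerorohaziwi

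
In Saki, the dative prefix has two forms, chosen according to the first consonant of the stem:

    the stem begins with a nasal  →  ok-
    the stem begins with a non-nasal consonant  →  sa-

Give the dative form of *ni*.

Since the first consonant of *ni* is /n/ (a nasal), it takes ok-, giving *okni*.

okni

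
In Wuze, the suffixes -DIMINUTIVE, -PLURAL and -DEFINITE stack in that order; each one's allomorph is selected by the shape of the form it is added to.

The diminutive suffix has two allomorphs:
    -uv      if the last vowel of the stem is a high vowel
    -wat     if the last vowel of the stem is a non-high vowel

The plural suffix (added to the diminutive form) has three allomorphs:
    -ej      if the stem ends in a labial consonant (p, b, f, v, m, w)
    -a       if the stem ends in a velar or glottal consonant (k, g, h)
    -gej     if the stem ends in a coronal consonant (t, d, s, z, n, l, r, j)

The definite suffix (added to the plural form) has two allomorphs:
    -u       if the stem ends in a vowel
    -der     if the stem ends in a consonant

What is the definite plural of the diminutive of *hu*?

huuvejder

*hu* — last vowel /u/ (a high vowel) → -uv → *huuv*.
The diminutive form *huuv* — final consonant /v/ (labial) → -ej → *huuvej*.
The final sound of the plural form *huuvej* is /j/, which is a consonant, so the definite suffix is -der, giving *huuvejder*.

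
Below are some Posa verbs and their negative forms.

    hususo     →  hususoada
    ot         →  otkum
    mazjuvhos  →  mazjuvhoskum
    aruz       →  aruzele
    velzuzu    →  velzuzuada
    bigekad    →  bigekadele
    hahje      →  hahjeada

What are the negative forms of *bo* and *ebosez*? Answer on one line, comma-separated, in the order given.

boada, ebosezele

Looking at the final sound of each stem: -kum when the stem ends in a voiceless consonant (*ot*, *mazjuvhos*); -ele when the stem ends in a voiced consonant (*aruz*, *bigekad*); -ada when the stem ends in a vowel (*hususo*, *velzuzu*, *hahje*).
The final sound of *bo* is /o/, which is a vowel, so the suffix is -ada, giving *boada*.
*ebosez* — final sound /z/ (a voiced consonant) → -ele → *ebosezele*.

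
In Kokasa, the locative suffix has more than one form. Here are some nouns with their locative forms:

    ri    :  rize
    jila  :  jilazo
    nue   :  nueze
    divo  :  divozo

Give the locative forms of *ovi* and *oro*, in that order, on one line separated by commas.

The pattern is front/back vowel harmony: -ze when the last vowel of the stem is a front vowel (*ri*, *nue*); -zo when the last vowel of the stem is a back vowel (*jila*, *divo*).
*ovi*: last vowel = /i/, a front vowel → -ze → *ovize*.
Since the last vowel of *oro* is /o/ (a back vowel), it takes -zo, giving *orozo*.

ovize, orozo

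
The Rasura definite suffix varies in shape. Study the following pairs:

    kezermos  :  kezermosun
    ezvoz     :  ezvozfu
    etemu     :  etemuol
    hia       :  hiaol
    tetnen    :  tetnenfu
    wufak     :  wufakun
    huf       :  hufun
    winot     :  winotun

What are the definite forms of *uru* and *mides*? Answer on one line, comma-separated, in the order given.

Looking at the final sound of each stem: -un when the stem ends in a voiceless consonant (*kezermos*, *wufak*, *huf*, *winot*); -fu when the stem ends in a voiced consonant (*ezvoz*, *tetnen*); -ol when the stem ends in a vowel (*etemu*, *hia*).
Since the final sound of *uru* is /u/ (a vowel), it takes -ol, giving *uruol*.
*mides*: final sound = /s/, a voiceless consonant → -un → *midesun*.

uruol, midesun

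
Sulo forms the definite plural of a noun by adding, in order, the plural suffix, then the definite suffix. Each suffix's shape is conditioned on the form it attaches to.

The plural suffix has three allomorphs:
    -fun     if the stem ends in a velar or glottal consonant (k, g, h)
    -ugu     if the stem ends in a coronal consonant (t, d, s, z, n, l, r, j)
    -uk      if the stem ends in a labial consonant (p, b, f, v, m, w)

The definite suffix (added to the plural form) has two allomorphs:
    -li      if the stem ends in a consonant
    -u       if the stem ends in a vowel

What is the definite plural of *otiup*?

The final consonant of *otiup* is /p/, which is labial, so the plural suffix is -uk, giving *otiupuk*.
The plural form *otiupuk* — final sound /k/ (a consonant) → -li → *otiupukli*.

otiupukli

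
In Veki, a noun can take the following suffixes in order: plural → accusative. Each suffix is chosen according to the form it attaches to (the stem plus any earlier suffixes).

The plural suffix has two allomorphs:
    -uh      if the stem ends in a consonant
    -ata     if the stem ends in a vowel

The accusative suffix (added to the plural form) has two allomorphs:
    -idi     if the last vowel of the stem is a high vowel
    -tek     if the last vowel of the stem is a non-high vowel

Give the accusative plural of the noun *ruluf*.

rulufuhidi

The final sound of *ruluf* is /f/, which is a consonant, so the plural suffix is -uh, giving *rulufuh*.
The plural form *rulufuh* — last vowel /u/ (a high vowel) → -idi → *rulufuhidi*.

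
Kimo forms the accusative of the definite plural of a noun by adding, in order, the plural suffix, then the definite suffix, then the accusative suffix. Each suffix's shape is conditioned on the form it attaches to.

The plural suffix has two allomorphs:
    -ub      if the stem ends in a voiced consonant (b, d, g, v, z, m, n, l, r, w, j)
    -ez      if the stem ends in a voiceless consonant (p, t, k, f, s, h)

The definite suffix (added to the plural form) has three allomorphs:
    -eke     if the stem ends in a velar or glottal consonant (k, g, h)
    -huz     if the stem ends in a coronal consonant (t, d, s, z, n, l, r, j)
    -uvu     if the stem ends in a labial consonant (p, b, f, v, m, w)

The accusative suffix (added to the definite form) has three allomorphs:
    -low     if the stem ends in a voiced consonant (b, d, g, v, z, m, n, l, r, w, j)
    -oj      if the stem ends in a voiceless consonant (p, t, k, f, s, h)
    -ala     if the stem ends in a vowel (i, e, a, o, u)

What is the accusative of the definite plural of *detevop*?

*detevop* — final consonant /p/ (voiceless) → -ez → *detevopez*.
The plural form *detevopez* — final consonant /z/ (coronal) → -huz → *detevopezhuz*.
The definite form *detevopezhuz*: final sound = /z/, a voiced consonant → -low → *detevopezhuzlow*.

detevopezhuzlow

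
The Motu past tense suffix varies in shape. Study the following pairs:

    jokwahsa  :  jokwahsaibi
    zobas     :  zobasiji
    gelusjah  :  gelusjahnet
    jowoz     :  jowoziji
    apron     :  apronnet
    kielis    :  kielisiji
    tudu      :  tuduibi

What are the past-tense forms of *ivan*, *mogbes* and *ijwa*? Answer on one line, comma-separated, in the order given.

The pattern is sibilance of the final sound: -iji when the stem ends in a sibilant (*zobas*, *jowoz*, *kielis*); -net when the stem ends in a non-sibilant consonant (*gelusjah*, *apron*); -ibi when the stem ends in a vowel (*jokwahsa*, *tudu*).
*ivan*: final sound = /n/, a non-sibilant consonant → -net → *ivannet*.
The final sound of *mogbes* is /s/, which is a sibilant, so the suffix is -iji, giving *mogbesiji*.
*ijwa* — final sound /a/ (a vowel) → -ibi → *ijwaibi*.

ivannet, mogbesiji, ijwaibi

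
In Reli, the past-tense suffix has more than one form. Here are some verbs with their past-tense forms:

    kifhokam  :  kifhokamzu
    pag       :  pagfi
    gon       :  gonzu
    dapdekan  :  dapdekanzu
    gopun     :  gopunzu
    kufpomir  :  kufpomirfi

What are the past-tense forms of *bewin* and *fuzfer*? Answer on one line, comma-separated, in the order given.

bewinzu, fuzferfi

The alternation tracks the final consonant of the stem — -zu when the stem ends in a nasal (*kifhokam*, *gon*, *dapdekan*, *gopun*); -fi when the stem ends in a non-nasal consonant (*pag*, *kufpomir*).
*bewin* — final consonant /n/ (a nasal) → -zu → *bewinzu*.
Since the final consonant of *fuzfer* is /r/ (non-nasal), it takes -fi, giving *fuzferfi*.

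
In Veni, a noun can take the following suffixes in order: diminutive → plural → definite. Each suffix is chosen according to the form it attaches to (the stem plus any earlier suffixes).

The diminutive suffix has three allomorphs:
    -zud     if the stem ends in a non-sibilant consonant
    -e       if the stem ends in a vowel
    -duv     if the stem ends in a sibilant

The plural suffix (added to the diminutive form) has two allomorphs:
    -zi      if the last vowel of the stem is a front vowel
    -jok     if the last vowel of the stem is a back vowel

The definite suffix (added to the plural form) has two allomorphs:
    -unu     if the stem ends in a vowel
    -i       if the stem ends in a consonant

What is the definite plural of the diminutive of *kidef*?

kidefzudjoki

*kidef*: final sound = /f/, a non-sibilant consonant → -zud → *kidefzud*.
Since the last vowel of the diminutive form *kidefzud* is /u/ (a back vowel), it takes -jok, giving *kidefzudjok*.
The plural form *kidefzudjok* — final sound /k/ (a consonant) → -i → *kidefzudjoki*.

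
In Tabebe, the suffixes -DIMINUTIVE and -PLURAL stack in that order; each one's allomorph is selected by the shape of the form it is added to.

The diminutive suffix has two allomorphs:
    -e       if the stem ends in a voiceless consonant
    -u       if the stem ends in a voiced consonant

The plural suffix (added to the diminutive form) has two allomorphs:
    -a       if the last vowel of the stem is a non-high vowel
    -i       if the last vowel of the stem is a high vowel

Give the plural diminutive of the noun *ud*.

udui

The final consonant of *ud* is /d/, which is voiced, so the diminutive suffix is -u, giving *udu*.
Since the last vowel of the diminutive form *udu* is /u/ (a high vowel), it takes -i, giving *udui*.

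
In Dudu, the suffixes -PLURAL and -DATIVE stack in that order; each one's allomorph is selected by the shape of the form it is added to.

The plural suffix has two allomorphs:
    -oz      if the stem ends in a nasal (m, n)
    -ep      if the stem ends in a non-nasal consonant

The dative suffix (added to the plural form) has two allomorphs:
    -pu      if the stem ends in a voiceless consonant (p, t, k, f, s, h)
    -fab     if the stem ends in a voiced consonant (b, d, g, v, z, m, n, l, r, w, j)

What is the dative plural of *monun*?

*monun* — final consonant /n/ (a nasal) → -oz → *monunoz*.
The plural form *monunoz*: final consonant = /z/, voiced → -fab → *monunozfab*.

monunozfab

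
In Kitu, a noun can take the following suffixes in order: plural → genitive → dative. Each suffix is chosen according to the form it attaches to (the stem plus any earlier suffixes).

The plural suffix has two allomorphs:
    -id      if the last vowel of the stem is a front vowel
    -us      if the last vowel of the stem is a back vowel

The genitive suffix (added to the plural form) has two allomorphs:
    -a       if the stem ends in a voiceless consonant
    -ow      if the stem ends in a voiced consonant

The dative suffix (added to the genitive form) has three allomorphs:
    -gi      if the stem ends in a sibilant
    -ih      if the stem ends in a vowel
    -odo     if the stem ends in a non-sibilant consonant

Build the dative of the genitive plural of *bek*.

bekidowodo

Since the last vowel of *bek* is /e/ (a front vowel), it takes -id, giving *bekid*.
Since the final consonant of the plural form *bekid* is /d/ (voiced), it takes -ow, giving *bekidow*.
The final sound of the genitive form *bekidow* is /w/, which is a non-sibilant consonant, so the dative suffix is -odo, giving *bekidowodo*.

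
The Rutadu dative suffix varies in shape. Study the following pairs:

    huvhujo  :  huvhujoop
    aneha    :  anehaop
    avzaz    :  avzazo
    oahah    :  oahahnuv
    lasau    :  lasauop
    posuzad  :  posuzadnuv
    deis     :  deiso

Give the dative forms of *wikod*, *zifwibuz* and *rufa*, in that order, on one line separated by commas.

The pattern is sibilance of the final sound: -o when the stem ends in a sibilant (*avzaz*, *deis*); -nuv when the stem ends in a non-sibilant consonant (*oahah*, *posuzad*); -op when the stem ends in a vowel (*huvhujo*, *aneha*, *lasau*).
The final sound of *wikod* is /d/, which is a non-sibilant consonant, so the suffix is -nuv, giving *wikodnuv*.
*zifwibuz*: final sound = /z/, a sibilant → -o → *zifwibuzo*.
The final sound of *rufa* is /a/, which is a vowel, so the suffix is -op, giving *rufaop*.

wikodnuv, zifwibuzo, rufaop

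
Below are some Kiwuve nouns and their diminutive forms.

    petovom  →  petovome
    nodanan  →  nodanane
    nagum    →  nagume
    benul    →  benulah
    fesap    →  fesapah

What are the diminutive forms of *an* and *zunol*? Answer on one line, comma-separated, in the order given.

ane, zunolah

The pattern is nasality of the final consonant: -e when the stem ends in a nasal (*petovom*, *nodanan*, *nagum*); -ah when the stem ends in a non-nasal consonant (*benul*, *fesap*).
The final consonant of *an* is /n/, which is a nasal, so the suffix is -e, giving *ane*.
Since the final consonant of *zunol* is /l/ (non-nasal), it takes -ah, giving *zunolah*.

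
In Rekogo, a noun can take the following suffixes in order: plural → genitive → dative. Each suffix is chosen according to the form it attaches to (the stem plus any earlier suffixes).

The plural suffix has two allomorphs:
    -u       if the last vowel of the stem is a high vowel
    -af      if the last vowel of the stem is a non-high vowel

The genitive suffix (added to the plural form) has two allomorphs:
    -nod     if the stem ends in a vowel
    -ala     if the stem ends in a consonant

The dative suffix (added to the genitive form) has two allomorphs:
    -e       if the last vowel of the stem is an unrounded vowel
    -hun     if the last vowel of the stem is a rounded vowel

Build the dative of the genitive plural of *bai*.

baiunodhun

*bai* — last vowel /i/ (a high vowel) → -u → *baiu*.
The plural form *baiu*: final sound = /u/, a vowel → -nod → *baiunod*.
The genitive form *baiunod*: last vowel = /o/, a rounded vowel → -hun → *baiunodhun*.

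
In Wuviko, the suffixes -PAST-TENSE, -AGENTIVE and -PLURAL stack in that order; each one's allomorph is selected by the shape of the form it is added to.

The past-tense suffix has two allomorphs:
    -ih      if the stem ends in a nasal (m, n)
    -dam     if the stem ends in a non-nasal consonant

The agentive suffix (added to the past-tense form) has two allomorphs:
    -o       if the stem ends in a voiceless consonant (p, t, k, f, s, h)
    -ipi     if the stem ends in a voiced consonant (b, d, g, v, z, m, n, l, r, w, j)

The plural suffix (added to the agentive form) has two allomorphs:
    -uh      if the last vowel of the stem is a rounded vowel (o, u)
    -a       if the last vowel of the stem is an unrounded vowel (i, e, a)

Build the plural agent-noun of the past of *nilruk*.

nilrukdamipia

*nilruk* — final consonant /k/ (non-nasal) → -dam → *nilrukdam*.
The past-tense form *nilrukdam*: final consonant = /m/, voiced → -ipi → *nilrukdamipi*.
The agentive form *nilrukdamipi* — last vowel /i/ (an unrounded vowel) → -a → *nilrukdamipia*.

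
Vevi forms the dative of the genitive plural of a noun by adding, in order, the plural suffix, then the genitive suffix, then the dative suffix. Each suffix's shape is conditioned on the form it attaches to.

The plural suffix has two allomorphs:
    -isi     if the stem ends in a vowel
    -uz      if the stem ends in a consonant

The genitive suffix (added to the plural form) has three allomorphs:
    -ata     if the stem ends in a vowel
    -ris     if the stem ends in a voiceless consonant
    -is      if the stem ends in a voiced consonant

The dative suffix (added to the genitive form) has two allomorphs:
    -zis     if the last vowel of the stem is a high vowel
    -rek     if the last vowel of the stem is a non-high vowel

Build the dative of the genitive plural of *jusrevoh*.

jusrevohuziszis

*jusrevoh* — final sound /h/ (a consonant) → -uz → *jusrevohuz*.
The plural form *jusrevohuz* — final sound /z/ (a voiced consonant) → -is → *jusrevohuzis*.
The genitive form *jusrevohuzis*: last vowel = /i/, a high vowel → -zis → *jusrevohuziszis*.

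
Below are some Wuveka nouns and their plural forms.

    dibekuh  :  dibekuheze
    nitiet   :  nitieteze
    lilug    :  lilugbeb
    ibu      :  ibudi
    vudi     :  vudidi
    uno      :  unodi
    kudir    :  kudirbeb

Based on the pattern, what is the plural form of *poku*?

The pattern is voicing of the final sound: -eze when the stem ends in a voiceless consonant (*dibekuh*, *nitiet*); -beb when the stem ends in a voiced consonant (*lilug*, *kudir*); -di when the stem ends in a vowel (*ibu*, *vudi*, *uno*).
*poku* — final sound /u/ (a vowel) → -di → *pokudi*.

pokudi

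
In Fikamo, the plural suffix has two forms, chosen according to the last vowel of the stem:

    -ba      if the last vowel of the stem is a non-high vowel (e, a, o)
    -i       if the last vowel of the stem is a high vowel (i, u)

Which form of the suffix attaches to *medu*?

*medu*: last vowel = /u/, a high vowel → -i.

-i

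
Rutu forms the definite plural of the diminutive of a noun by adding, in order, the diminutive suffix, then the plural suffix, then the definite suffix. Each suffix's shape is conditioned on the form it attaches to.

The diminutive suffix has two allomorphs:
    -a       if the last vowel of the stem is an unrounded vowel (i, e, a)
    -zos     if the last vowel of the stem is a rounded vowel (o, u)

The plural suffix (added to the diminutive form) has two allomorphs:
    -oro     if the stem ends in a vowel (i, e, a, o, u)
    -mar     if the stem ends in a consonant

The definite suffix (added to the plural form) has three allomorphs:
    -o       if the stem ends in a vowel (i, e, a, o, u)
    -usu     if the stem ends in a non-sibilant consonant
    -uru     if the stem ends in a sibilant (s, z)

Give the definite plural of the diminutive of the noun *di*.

*di*: last vowel = /i/, an unrounded vowel → -a → *dia*.
The diminutive form *dia* — final sound /a/ (a vowel) → -oro → *diaoro*.
The plural form *diaoro*: final sound = /o/, a vowel → -o → *diaoroo*.

diaoroo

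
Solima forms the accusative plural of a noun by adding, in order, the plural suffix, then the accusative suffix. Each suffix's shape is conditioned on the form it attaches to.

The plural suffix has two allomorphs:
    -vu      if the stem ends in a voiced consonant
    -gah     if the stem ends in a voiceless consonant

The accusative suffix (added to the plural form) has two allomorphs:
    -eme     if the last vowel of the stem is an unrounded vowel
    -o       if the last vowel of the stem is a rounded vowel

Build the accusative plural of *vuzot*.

Since the final consonant of *vuzot* is /t/ (voiceless), it takes -gah, giving *vuzotgah*.
The last vowel of the plural form *vuzotgah* is /a/, which is an unrounded vowel, so the accusative suffix is -eme, giving *vuzotgaheme*.

vuzotgaheme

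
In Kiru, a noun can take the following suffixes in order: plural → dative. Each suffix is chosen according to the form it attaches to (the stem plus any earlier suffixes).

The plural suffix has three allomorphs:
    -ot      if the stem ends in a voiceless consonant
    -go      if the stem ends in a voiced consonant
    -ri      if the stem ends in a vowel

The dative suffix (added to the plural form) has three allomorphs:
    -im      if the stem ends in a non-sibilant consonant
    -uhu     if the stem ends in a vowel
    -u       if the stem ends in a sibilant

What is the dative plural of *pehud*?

pehudgouhu

*pehud* — final sound /d/ (a voiced consonant) → -go → *pehudgo*.
Since the final sound of the plural form *pehudgo* is /o/ (a vowel), it takes -uhu, giving *pehudgouhu*.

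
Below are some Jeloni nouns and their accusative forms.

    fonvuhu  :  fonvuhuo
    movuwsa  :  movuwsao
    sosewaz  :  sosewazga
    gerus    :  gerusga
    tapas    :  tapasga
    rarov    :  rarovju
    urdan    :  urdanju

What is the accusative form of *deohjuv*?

Looking at the final sound of each stem: -ga when the stem ends in a sibilant (*sosewaz*, *gerus*, *tapas*); -ju when the stem ends in a non-sibilant consonant (*rarov*, *urdan*); -o when the stem ends in a vowel (*fonvuhu*, *movuwsa*).
The final sound of *deohjuv* is /v/, which is a non-sibilant consonant, so the suffix is -ju, giving *deohjuvju*.

deohjuvju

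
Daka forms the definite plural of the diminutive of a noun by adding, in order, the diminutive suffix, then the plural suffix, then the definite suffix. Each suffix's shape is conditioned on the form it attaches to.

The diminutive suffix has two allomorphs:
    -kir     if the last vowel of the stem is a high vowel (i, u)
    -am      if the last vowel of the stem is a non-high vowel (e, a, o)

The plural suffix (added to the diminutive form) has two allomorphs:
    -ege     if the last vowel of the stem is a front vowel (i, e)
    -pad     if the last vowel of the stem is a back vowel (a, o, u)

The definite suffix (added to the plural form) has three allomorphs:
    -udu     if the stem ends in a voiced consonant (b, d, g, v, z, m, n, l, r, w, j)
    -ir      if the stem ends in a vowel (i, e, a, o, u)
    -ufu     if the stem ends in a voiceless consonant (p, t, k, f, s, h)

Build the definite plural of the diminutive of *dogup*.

The last vowel of *dogup* is /u/, which is a high vowel, so the diminutive suffix is -kir, giving *dogupkir*.
The diminutive form *dogupkir* — last vowel /i/ (a front vowel) → -ege → *dogupkirege*.
The plural form *dogupkirege*: final sound = /e/, a vowel → -ir → *dogupkiregeir*.

dogupkiregeir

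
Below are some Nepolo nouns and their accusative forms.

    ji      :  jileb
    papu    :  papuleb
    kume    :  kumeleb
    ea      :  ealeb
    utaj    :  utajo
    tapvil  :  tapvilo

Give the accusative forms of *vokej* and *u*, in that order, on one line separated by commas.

vokejo, uleb

The alternation tracks the final sound of the stem — -o when the stem ends in a consonant (*utaj*, *tapvil*); -leb when the stem ends in a vowel (*ji*, *papu*, *kume*, *ea*).
Since the final sound of *vokej* is /j/ (a consonant), it takes -o, giving *vokejo*.
*u*: final sound = /u/, a vowel → -leb → *uleb*.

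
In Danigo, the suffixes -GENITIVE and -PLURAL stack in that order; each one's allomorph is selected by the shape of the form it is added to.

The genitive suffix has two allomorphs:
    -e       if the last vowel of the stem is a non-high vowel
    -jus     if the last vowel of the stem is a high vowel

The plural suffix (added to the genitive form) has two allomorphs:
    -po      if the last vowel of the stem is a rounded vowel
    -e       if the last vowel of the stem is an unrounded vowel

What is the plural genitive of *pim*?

*pim*: last vowel = /i/, a high vowel → -jus → *pimjus*.
The genitive form *pimjus*: last vowel = /u/, a rounded vowel → -po → *pimjuspo*.

pimjuspo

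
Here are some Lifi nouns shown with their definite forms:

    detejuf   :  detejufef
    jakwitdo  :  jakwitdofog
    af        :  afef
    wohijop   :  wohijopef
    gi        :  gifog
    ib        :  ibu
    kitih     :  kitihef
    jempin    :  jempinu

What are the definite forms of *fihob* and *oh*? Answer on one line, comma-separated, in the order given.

Looking at the final sound of each stem: -ef when the stem ends in a voiceless consonant (*detejuf*, *af*, *wohijop*, *kitih*); -u when the stem ends in a voiced consonant (*ib*, *jempin*); -fog when the stem ends in a vowel (*jakwitdo*, *gi*).
*fihob* — final sound /b/ (a voiced consonant) → -u → *fihobu*.
*oh* — final sound /h/ (a voiceless consonant) → -ef → *ohef*.

fihobu, ohef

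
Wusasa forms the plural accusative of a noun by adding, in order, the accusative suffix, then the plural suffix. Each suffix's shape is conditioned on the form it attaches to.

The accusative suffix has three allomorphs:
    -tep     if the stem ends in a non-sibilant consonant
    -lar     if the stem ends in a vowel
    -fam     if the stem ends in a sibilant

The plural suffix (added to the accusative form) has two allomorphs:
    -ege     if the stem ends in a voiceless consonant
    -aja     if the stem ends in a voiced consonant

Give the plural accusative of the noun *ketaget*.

*ketaget* — final sound /t/ (a non-sibilant consonant) → -tep → *ketagettep*.
Since the final consonant of the accusative form *ketagettep* is /p/ (voiceless), it takes -ege, giving *ketagettepege*.

ketagettepege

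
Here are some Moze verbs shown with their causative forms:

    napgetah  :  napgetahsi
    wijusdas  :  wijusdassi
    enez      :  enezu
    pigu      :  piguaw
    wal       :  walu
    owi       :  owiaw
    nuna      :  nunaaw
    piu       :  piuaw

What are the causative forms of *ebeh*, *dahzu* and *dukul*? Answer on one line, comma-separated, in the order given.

ebehsi, dahzuaw, dukulu

The suffix is conditioned by the final sound: -si when the stem ends in a voiceless consonant (*napgetah*, *wijusdas*); -u when the stem ends in a voiced consonant (*enez*, *wal*); -aw when the stem ends in a vowel (*pigu*, *owi*, *nuna*, *piu*).
*ebeh*: final sound = /h/, a voiceless consonant → -si → *ebehsi*.
The final sound of *dahzu* is /u/, which is a vowel, so the suffix is -aw, giving *dahzuaw*.
Since the final sound of *dukul* is /l/ (a voiced consonant), it takes -u, giving *dukulu*.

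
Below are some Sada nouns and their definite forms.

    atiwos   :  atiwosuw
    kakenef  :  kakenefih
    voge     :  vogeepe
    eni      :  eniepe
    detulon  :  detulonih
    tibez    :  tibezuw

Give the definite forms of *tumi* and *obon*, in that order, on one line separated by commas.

The alternation tracks the final sound of the stem — -uw when the stem ends in a sibilant (*atiwos*, *tibez*); -ih when the stem ends in a non-sibilant consonant (*kakenef*, *detulon*); -epe when the stem ends in a vowel (*voge*, *eni*).
*tumi*: final sound = /i/, a vowel → -epe → *tumiepe*.
The final sound of *obon* is /n/, which is a non-sibilant consonant, so the suffix is -ih, giving *obonih*.

tumiepe, obonih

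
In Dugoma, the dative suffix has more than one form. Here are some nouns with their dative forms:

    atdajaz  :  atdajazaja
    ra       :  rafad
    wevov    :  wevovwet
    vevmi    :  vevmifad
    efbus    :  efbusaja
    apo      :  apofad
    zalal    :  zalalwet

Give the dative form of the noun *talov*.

Looking at the final sound of each stem: -aja when the stem ends in a sibilant (*atdajaz*, *efbus*); -wet when the stem ends in a non-sibilant consonant (*wevov*, *zalal*); -fad when the stem ends in a vowel (*ra*, *vevmi*, *apo*).
Since the final sound of *talov* is /v/ (a non-sibilant consonant), it takes -wet, giving *talovwet*.

talovwet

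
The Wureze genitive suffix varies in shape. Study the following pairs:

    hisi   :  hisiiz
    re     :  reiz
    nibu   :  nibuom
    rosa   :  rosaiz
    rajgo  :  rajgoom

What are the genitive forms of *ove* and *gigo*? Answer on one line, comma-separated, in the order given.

oveiz, gigoom

The alternation tracks the last vowel of the stem — -om when the last vowel of the stem is a rounded vowel (*nibu*, *rajgo*); -iz when the last vowel of the stem is an unrounded vowel (*hisi*, *re*, *rosa*).
*ove* — last vowel /e/ (an unrounded vowel) → -iz → *oveiz*.
The last vowel of *gigo* is /o/, which is a rounded vowel, so the suffix is -om, giving *gigoom*.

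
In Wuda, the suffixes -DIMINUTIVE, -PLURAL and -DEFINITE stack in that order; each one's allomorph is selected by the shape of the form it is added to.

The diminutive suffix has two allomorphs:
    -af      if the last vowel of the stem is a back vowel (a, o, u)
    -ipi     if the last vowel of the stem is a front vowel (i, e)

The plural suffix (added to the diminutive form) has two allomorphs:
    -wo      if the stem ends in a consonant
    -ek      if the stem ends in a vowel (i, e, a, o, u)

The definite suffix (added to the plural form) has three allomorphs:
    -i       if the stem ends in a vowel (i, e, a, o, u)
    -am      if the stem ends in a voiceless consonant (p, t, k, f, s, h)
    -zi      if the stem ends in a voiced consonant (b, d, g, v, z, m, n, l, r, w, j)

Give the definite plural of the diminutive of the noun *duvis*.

The last vowel of *duvis* is /i/, which is a front vowel, so the diminutive suffix is -ipi, giving *duvisipi*.
Since the final sound of the diminutive form *duvisipi* is /i/ (a vowel), it takes -ek, giving *duvisipiek*.
The plural form *duvisipiek*: final sound = /k/, a voiceless consonant → -am → *duvisipiekam*.

duvisipiekam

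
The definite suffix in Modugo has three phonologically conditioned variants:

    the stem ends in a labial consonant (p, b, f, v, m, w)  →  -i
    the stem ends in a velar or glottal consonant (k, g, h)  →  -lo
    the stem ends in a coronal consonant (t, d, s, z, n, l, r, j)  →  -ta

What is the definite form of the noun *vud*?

vudta

Since the final consonant of *vud* is /d/ (coronal), it takes -ta, giving *vudta*.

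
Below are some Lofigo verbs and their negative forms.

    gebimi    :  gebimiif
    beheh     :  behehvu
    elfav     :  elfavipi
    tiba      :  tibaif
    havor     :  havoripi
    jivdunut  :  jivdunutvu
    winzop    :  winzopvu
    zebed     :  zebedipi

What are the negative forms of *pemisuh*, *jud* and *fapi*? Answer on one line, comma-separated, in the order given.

pemisuhvu, judipi, fapiif

Looking at the final sound of each stem: -vu when the stem ends in a voiceless consonant (*beheh*, *jivdunut*, *winzop*); -ipi when the stem ends in a voiced consonant (*elfav*, *havor*, *zebed*); -if when the stem ends in a vowel (*gebimi*, *tiba*).
*pemisuh* — final sound /h/ (a voiceless consonant) → -vu → *pemisuhvu*.
*jud*: final sound = /d/, a voiced consonant → -ipi → *judipi*.
*fapi*: final sound = /i/, a vowel → -if → *fapiif*.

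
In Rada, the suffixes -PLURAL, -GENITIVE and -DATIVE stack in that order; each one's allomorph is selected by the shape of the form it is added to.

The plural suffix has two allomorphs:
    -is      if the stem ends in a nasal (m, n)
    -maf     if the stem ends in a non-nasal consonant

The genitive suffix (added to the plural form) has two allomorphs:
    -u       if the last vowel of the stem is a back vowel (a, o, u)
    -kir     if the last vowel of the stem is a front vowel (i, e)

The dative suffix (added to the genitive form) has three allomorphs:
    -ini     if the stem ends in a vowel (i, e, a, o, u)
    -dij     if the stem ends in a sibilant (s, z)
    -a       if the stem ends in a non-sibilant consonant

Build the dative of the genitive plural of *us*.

usmafuini

*us*: final consonant = /s/, non-nasal → -maf → *usmaf*.
The plural form *usmaf*: last vowel = /a/, a back vowel → -u → *usmafu*.
The final sound of the genitive form *usmafu* is /u/, which is a vowel, so the dative suffix is -ini, giving *usmafuini*.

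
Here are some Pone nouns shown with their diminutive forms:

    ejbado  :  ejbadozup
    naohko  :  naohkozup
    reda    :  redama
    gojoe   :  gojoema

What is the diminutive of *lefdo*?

lefdozup

The pattern is rounding harmony: -zup when the last vowel of the stem is a rounded vowel (*ejbado*, *naohko*); -ma when the last vowel of the stem is an unrounded vowel (*reda*, *gojoe*).
*lefdo*: last vowel = /o/, a rounded vowel → -zup → *lefdozup*.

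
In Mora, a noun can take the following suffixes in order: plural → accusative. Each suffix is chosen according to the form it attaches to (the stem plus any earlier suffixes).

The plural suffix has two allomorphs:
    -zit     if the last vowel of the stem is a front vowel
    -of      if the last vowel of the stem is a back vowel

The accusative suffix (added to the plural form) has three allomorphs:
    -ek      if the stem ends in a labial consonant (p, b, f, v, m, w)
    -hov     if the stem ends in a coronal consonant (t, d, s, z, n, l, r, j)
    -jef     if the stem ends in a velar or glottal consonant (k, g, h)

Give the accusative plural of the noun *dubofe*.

dubofezithov

*dubofe*: last vowel = /e/, a front vowel → -zit → *dubofezit*.
The final consonant of the plural form *dubofezit* is /t/, which is coronal, so the accusative suffix is -hov, giving *dubofezithov*.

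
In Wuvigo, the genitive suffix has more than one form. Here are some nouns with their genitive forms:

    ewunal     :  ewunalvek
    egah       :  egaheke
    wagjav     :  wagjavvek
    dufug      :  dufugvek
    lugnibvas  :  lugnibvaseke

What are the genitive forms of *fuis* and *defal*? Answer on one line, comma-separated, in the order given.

fuiseke, defalvek

The alternation tracks the final consonant of the stem — -eke when the stem ends in a voiceless consonant (*egah*, *lugnibvas*); -vek when the stem ends in a voiced consonant (*ewunal*, *wagjav*, *dufug*).
*fuis*: final consonant = /s/, voiceless → -eke → *fuiseke*.
*defal* — final consonant /l/ (voiced) → -vek → *defalvek*.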